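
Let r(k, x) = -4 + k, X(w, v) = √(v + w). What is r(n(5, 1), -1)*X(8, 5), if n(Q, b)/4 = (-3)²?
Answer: 32*√13 ≈ 115.38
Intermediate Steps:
n(Q, b) = 36 (n(Q, b) = 4*(-3)² = 4*9 = 36)
r(n(5, 1), -1)*X(8, 5) = (-4 + 36)*√(5 + 8) = 32*√13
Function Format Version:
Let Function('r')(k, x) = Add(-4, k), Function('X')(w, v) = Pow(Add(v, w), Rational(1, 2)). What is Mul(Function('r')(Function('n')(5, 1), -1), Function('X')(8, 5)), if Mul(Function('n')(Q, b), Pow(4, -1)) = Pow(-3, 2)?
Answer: Mul(32, Pow(13, Rational(1, 2))) ≈ 115.38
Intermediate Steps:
Function('n')(Q, b) = 36 (Function('n')(Q, b) = Mul(4, Pow(-3, 2)) = Mul(4, 9) = 36)
Mul(Function('r')(Function('n')(5, 1), -1), Function('X')(8, 5)) = Mul(Add(-4, 36), Pow(Add(5, 8), Rational(1, 2))) = Mul(32, Pow(13, Rational(1, 2)))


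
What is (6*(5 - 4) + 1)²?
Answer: 49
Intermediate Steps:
(6*(5 - 4) + 1)² = (6*1 + 1)² = (6 + 1)² = 7² = 49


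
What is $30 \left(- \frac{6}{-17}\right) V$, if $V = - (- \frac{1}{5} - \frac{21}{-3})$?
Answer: $-72$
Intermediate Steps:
$V = - \frac{34}{5}$ ($V = - (\left(-1\right) \frac{1}{5} - -7) = - (- \frac{1}{5} + 7) = \left(-1\right) \frac{34}{5} = - \frac{34}{5} \approx -6.8$)
$30 \left(- \frac{6}{-17}\right) V = 30 \left(- \frac{6}{-17}\right) \left(- \frac{34}{5}\right) = 30 \left(\left(-6\right) \left(- \frac{1}{17}\right)\right) \left(- \frac{34}{5}\right) = 30 \cdot \frac{6}{17} \left(- \frac{34}{5}\right) = \frac{180}{17} \left(- \frac{34}{5}\right) = -72$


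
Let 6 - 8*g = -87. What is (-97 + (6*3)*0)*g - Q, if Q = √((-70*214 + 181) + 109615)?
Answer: -9021/8 - 4*√5926 ≈ -1435.5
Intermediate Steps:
g = 93/8 (g = ¾ - ⅛*(-87) = ¾ + 87/8 = 93/8 ≈ 11.625)
Q = 4*√5926 (Q = √((-14980 + 181) + 109615) = √(-14799 + 109615) = √94816 = 4*√5926 ≈ 307.92)
(-97 + (6*3)*0)*g - Q = (-97 + (6*3)*0)*(93/8) - 4*√5926 = (-97 + 18*0)*(93/8) - 4*√5926 = (-97 + 0)*(93/8) - 4*√5926 = -97*93/8 - 4*√5926 = -9021/8 - 4*√5926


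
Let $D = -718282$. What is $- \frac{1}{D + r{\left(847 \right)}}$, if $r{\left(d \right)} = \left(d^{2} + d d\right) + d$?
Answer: $- \frac{1}{717383} \approx -1.394 \cdot 10^{-6}$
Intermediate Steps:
$r{\left(d \right)} = d + 2 d^{2}$ ($r{\left(d \right)} = \left(d^{2} + d^{2}\right) + d = 2 d^{2} + d = d + 2 d^{2}$)
$- \frac{1}{D + r{\left(847 \right)}} = - \frac{1}{-718282 + 847 \left(1 + 2 \cdot 847\right)} = - \frac{1}{-718282 + 847 \left(1 + 1694\right)} = - \frac{1}{-718282 + 847 \cdot 1695} = - \frac{1}{-718282 + 1435665} = - \frac{1}{717383}$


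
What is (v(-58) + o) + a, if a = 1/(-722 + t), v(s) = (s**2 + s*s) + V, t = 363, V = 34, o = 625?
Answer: 2651932/359 ≈ 7387.0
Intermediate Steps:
v(s) = 34 + 2*s**2 (v(s) = (s**2 + s*s) + 34 = (s**2 + s**2) + 34 = 2*s**2 + 34 = 34 + 2*s**2)
a = -1/359 (a = 1/(-722 + 363) = 1/(-359) = -1/359 ≈ -0.0027855)
(v(-58) + o) + a = ((34 + 2*(-58)**2) + 625) - 1/359 = ((34 + 2*3364) + 625) - 1/359 = ((34 + 6728) + 625) - 1/359 = (6762 + 625) - 1/359 = 7387 - 1/359 = 2651932/359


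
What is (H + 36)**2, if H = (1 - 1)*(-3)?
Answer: 1296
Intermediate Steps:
H = 0 (H = 0*(-3) = 0)
(H + 36)**2 = (0 + 36)**2 = 36**2 = 1296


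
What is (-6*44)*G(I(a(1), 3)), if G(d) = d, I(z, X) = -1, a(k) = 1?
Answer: 264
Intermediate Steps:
(-6*44)*G(I(a(1), 3)) = -6*44*(-1) = -264*(-1) = 264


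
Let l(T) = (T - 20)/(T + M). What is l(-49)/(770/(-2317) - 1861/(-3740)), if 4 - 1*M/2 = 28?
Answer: 28472620/6615109 ≈ 4.3042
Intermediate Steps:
M = -48 (M = 8 - 2*28 = 8 - 56 = -48)
l(T) = (-20 + T)/(-48 + T) (l(T) = (T - 20)/(T - 48) = (-20 + T)/(-48 + T))
l(-49)/(770/(-2317) - 1861/(-3740)) = ((-20 - 49)/(-48 - 49))/(770/(-2317) - 1861/(-3740)) = (-69/(-97))/(770*(-1/2317) - 1861*(-1/3740)) = (-1/97*(-69))/(-110/331 + 1861/3740) = 69/(97*(204591/1237940)) = (69/97)*(1237940/204591) = 28472620/6615109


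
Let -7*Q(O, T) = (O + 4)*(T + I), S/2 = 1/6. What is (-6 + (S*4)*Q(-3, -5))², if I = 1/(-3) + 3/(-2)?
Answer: 87616/3969 ≈ 22.075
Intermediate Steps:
S = ⅓ (S = 2*(1/6) = 2*(1*(⅙)) = 2*(⅙) = ⅓ ≈ 0.33333)
I = -11/6 (I = 1*(-⅓) + 3*(-½) = -⅓ - 3/2 = -11/6 ≈ -1.8333)
Q(O, T) = -(4 + O)*(-11/6 + T)/7 (Q(O, T) = -(O + 4)*(T - 11/6)/7 = -(4 + O)*(-11/6 + T)/7)
(-6 + (S*4)*Q(-3, -5))² = (-6 + ((⅓)*4)*(22/21 - 4/7*(-5) + (11/42)*(-3) - ⅐*(-3)*(-5)))² = (-6 + 4*(22/21 + 20/7 - 11/14 - 15/7)/3)² = (-6 + (4/3)*(41/42))² = (-6 + 82/63)² = (-296/63)² = 87616/3969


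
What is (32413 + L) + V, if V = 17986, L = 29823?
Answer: 80222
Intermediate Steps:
(32413 + L) + V = (32413 + 29823) + 17986 = 62236 + 17986 = 80222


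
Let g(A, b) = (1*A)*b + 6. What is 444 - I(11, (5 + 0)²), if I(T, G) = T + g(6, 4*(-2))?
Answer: 475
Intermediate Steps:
g(A, b) = 6 + A*b (g(A, b) = A*b + 6 = 6 + A*b)
I(T, G) = -42 + T (I(T, G) = T + (6 + 6*(4*(-2))) = T + (6 + 6*(-8)) = T + (6 - 48) = T - 42 = -42 + T)
444 - I(11, (5 + 0)²) = 444 - (-42 + 11) = 444 - 1*(-31) = 444 + 31 = 475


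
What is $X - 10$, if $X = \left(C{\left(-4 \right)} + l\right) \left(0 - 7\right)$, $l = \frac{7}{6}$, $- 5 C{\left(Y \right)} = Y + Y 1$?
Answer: $- \frac{881}{30} \approx -29.367$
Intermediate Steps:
$C{\left(Y \right)} = - \frac{2 Y}{5}$ ($C{\left(Y \right)} = - \frac{Y + Y 1}{5} = - \frac{Y + Y}{5} = - \frac{2 Y}{5}$)
$l = \frac{7}{6}$ ($l = 7 \cdot \frac{1}{6} = \frac{7}{6} \approx 1.1667$)
$X = - \frac{581}{30}$ ($X = \left(\left(- \frac{2}{5}\right) \left(-4\right) + \frac{7}{6}\right) \left(0 - 7\right) = \left(\frac{8}{5} + \frac{7}{6}\right) \left(-7\right) = \frac{83}{30} \left(-7\right) = - \frac{581}{30} \approx -19.367$)
$X - 10 = - \frac{581}{30} - 10 = - \frac{881}{30}$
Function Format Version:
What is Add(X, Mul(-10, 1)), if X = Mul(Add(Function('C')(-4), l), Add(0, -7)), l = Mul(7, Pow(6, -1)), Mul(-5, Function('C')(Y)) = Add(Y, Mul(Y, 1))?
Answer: Rational(-881, 30) ≈ -29.367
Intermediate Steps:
Function('C')(Y) = Mul(Rational(-2, 5), Y) (Function('C')(Y) = Mul(Rational(-1, 5), Add(Y, Mul(Y, 1))) = Mul(Rational(-1, 5), Add(Y, Y)) = Mul(Rational(-1, 5), Mul(2, Y)) = Mul(Rational(-2, 5), Y))
l = Rational(7, 6) (l = Mul(7, Rational(1, 6)) = Rational(7, 6) ≈ 1.1667)
X = Rational(-581, 30) (X = Mul(Add(Mul(Rational(-2, 5), -4), Rational(7, 6)), Add(0, -7)) = Mul(Add(Rational(8, 5), Rational(7, 6)), -7) = Mul(Rational(83, 30), -7) = Rational(-581, 30) ≈ -19.367)
Add(X, Mul(-10, 1)) = Add(Rational(-581, 30), Mul(-10, 1)) = Add(Rational(-581, 30), -10) = Rational(-881, 30)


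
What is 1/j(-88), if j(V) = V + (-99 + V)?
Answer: -1/275 ≈ -0.0036364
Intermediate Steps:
j(V) = -99 + 2*V
1/j(-88) = 1/(-99 + 2*(-88)) = 1/(-99 - 176) = 1/(-275) = -1/275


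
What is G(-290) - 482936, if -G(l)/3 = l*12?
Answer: -472496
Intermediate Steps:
G(l) = -36*l (G(l) = -3*l*12 = -36*l)
G(-290) - 482936 = -36*(-290) - 482936 = 10440 - 482936 = -472496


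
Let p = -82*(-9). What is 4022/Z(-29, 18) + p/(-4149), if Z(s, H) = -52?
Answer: -929203/11986 ≈ -77.524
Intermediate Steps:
p = 738
4022/Z(-29, 18) + p/(-4149) = 4022/(-52) + 738/(-4149) = 4022*(-1/52) + 738*(-1/4149) = -2011/26 - 82/461 = -929203/11986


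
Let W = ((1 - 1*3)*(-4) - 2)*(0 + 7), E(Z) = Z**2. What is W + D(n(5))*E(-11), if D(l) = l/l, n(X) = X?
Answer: 163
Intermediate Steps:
D(l) = 1
W = 42 (W = ((1 - 3)*(-4) - 2)*7 = (-2*(-4) - 2)*7 = (8 - 2)*7 = 6*7 = 42)
W + D(n(5))*E(-11) = 42 + 1*(-11)**2 = 42 + 1*121 = 42 + 121 = 163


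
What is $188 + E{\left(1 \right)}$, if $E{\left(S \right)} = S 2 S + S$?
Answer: $191$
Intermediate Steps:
$E{\left(S \right)} = S + 2 S^{2}$ ($E{\left(S \right)} = 2 S^{2} + S = S + 2 S^{2}$)
$188 + E{\left(1 \right)} = 188 + 1 \left(1 + 2 \cdot 1\right) = 188 + 1 \left(1 + 2\right) = 188 + 1 \cdot 3 = 188 + 3 = 191$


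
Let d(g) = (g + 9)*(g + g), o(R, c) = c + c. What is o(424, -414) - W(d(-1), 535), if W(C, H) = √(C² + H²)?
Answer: -828 - √286481 ≈ -1363.2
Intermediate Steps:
o(R, c) = 2*c
d(g) = 2*g*(9 + g) (d(g) = (9 + g)*(2*g) = 2*g*(9 + g))
o(424, -414) - W(d(-1), 535) = 2*(-414) - √((2*(-1)*(9 - 1))² + 535²) = -828 - √((2*(-1)*8)² + 286225) = -828 - √((-16)² + 286225) = -828 - √(256 + 286225) = -828 - √286481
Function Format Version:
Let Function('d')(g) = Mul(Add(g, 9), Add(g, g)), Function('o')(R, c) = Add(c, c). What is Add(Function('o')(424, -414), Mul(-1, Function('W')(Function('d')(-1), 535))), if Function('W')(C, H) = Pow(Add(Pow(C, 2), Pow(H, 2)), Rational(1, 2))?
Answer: Add(-828, Mul(-1, Pow(286481, Rational(1, 2)))) ≈ -1363.2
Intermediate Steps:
Function('o')(R, c) = Mul(2, c)
Function('d')(g) = Mul(2, g, Add(9, g)) (Function('d')(g) = Mul(Add(9, g), Mul(2, g)) = Mul(2, g, Add(9, g)))
Add(Function('o')(424, -414), Mul(-1, Function('W')(Function('d')(-1), 535))) = Add(Mul(2, -414), Mul(-1, Pow(Add(Pow(Mul(2, -1, Add(9, -1)), 2), Pow(535, 2)), Rational(1, 2)))) = Add(-828, Mul(-1, Pow(Add(Pow(Mul(2, -1, 8), 2), 286225), Rational(1, 2)))) = Add(-828, Mul(-1, Pow(Add(Pow(-16, 2), 286225), Rational(1, 2)))) = Add(-828, Mul(-1, Pow(Add(256, 286225), Rational(1, 2)))) = Add(-828, Mul(-1, Pow(286481, Rational(1, 2))))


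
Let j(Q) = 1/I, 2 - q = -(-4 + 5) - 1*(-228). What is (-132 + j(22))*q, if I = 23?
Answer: 682875/23 ≈ 29690.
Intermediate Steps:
q = -225 (q = 2 - (-(-4 + 5) - 1*(-228)) = 2 - (-1*1 + 228) = 2 - (-1 + 228) = 2 - 1*227 = 2 - 227 = -225)
j(Q) = 1/23
(-132 + j(22))*q = (-132 + 1/23)*(-225) = -3035/23*(-225) = 682875/23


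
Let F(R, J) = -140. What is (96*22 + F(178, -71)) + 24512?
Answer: 26484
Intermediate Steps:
(96*22 + F(178, -71)) + 24512 = (96*22 - 140) + 24512 = (2112 - 140) + 24512 = 1972 + 24512 = 26484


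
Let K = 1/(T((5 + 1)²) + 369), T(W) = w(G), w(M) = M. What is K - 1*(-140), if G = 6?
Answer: 52501/375 ≈ 140.00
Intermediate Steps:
T(W) = 6
K = 1/375 (K = 1/(6 + 369) = 1/375 ≈ 0.0026667)
K - 1*(-140) = 1/375 - 1*(-140) = 1/375 + 140 = 52501/375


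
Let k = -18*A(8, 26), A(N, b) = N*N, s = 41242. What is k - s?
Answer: -42394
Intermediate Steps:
A(N, b) = N**2
k = -1152 (k = -18*8**2 = -18*64 = -1152)
k - s = -1152 - 1*41242 = -1152 - 41242 = -42394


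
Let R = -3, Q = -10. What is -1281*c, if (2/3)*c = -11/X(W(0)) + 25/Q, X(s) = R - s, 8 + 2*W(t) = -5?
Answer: 43371/4 ≈ 10843.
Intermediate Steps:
W(t) = -13/2 (W(t) = -4 + (½)*(-5) = -4 - 5/2 = -13/2)
X(s) = -3 - s
c = -237/28 (c = 3*(-11/(-3 - 1*(-13/2)) + 25/(-10))/2 = 3*(-11/(-3 + 13/2) + 25*(-⅒))/2 = 3*(-11/7/2 - 5/2)/2 = 3*(-11*2/7 - 5/2)/2 = 3*(-22/7 - 5/2)/2 = (3/2)*(-79/14) = -237/28 ≈ -8.4643)
-1281*c = -1281*(-237/28) = 43371/4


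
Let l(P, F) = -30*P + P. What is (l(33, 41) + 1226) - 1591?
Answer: -1322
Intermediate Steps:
l(P, F) = -29*P
(l(33, 41) + 1226) - 1591 = (-29*33 + 1226) - 1591 = (-957 + 1226) - 1591 = 269 - 1591 = -1322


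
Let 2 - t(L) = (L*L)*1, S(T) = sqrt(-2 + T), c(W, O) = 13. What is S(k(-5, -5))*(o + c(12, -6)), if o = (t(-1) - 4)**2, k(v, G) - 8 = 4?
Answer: 22*sqrt(10) ≈ 69.570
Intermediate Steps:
k(v, G) = 12 (k(v, G) = 8 + 4 = 12)
t(L) = 2 - L**2 (t(L) = 2 - L*L = 2 - L**2)
o = 9 (o = ((2 - 1*(-1)**2) - 4)**2 = ((2 - 1*1) - 4)**2 = ((2 - 1) - 4)**2 = (1 - 4)**2 = (-3)**2 = 9)
S(k(-5, -5))*(o + c(12, -6)) = sqrt(-2 + 12)*(9 + 13) = sqrt(10)*22 = 22*sqrt(10)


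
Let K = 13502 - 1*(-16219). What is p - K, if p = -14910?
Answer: -44631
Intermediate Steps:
K = 29721 (K = 13502 + 16219 = 29721)
p - K = -14910 - 1*29721 = -14910 - 29721 = -44631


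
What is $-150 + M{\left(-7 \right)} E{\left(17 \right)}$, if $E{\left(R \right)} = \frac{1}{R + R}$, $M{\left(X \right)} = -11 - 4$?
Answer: $- \frac{5115}{34} \approx -150.44$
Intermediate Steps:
$M{\left(X \right)} = -15$
$E{\left(R \right)} = \frac{1}{2 R}$
$-150 + M{\left(-7 \right)} E{\left(17 \right)} = -150 - 15 \frac{1}{2 \cdot 17} = -150 - 15 \cdot \frac{1}{2} \cdot \frac{1}{17} = -150 - \frac{15}{34} = - \frac{5115}{34}$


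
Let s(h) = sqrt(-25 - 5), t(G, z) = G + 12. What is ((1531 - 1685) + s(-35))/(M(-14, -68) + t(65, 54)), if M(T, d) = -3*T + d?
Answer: -154/51 + I*sqrt(30)/51 ≈ -3.0196 + 0.1074*I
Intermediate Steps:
t(G, z) = 12 + G
M(T, d) = d - 3*T
s(h) = I*sqrt(30) (s(h) = sqrt(-30) = I*sqrt(30))
((1531 - 1685) + s(-35))/(M(-14, -68) + t(65, 54)) = ((1531 - 1685) + I*sqrt(30))/((-68 - 3*(-14)) + (12 + 65)) = (-154 + I*sqrt(30))/((-68 + 42) + 77) = (-154 + I*sqrt(30))/(-26 + 77) = (-154 + I*sqrt(30))/51 = (-154 + I*sqrt(30))*(1/51) = -154/51 + I*sqrt(30)/51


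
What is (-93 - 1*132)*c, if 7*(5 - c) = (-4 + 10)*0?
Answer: -1125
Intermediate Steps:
c = 5 (c = 5 - (-4 + 10)*0/7 = 5 - 6*0/7 = 5 - 1/7*0 = 5 + 0 = 5)
(-93 - 1*132)*c = (-93 - 1*132)*5 = (-93 - 132)*5 = -225*5 = -1125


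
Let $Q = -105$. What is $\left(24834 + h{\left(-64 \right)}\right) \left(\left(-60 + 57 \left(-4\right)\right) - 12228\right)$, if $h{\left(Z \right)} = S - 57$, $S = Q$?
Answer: $-308794752$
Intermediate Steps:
$S = -105$
$h{\left(Z \right)} = -162$ ($h{\left(Z \right)} = -105 - 57 = -162$)
$\left(24834 + h{\left(-64 \right)}\right) \left(\left(-60 + 57 \left(-4\right)\right) - 12228\right) = \left(24834 - 162\right) \left(\left(-60 + 57 \left(-4\right)\right) - 12228\right) = 24672 \left(\left(-60 - 228\right) - 12228\right) = 24672 \left(-288 - 12228\right) = 24672 \left(-12516\right) = -308794752$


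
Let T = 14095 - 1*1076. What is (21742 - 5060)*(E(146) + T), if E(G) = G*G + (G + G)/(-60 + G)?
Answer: 24631823782/43 ≈ 5.7283e+8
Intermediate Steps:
T = 13019 (T = 14095 - 1076 = 13019)
E(G) = G² + 2*G/(-60 + G) (E(G) = G² + (2*G)/(-60 + G) = G² + 2*G/(-60 + G))
(21742 - 5060)*(E(146) + T) = (21742 - 5060)*(146*(2 + 146² - 60*146)/(-60 + 146) + 13019) = 16682*(146*(2 + 21316 - 8760)/86 + 13019) = 16682*(146*(1/86)*12558 + 13019) = 16682*(916734/43 + 13019) = 16682*(1476551/43) = 24631823782/43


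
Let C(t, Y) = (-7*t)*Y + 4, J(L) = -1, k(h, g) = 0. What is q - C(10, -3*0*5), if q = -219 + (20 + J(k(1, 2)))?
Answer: -204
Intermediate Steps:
C(t, Y) = 4 - 7*Y*t (C(t, Y) = -7*Y*t + 4 = 4 - 7*Y*t)
q = -200 (q = -219 + (20 - 1) = -219 + 19 = -200)
q - C(10, -3*0*5) = -200 - (4 - 7*-3*0*5*10) = -200 - (4 - 7*0*5*10) = -200 - (4 - 7*0*10) = -200 - (4 + 0) = -200 - 1*4 = -200 - 4 = -204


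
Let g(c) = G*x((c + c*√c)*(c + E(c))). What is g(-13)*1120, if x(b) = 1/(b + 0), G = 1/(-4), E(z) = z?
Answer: -10/169 + 10*I*√13/169 ≈ -0.059172 + 0.21335*I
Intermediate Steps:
G = -¼ ≈ -0.25000
x(b) = 1/b
g(c) = -1/(8*c*(c + c^(3/2))) (g(c) = -1/((c + c)*(c + c*√c))/4 = -1/(2*c*(c + c^(3/2)))/4 = -1/(8*c*(c + c^(3/2))))
g(-13)*1120 = -1/(8*(-13)² + 8*(-13)^(5/2))*1120 = -1/(8*169 + 8*(169*I*√13))*1120 = -1/(1352 + 1352*I*√13)*1120 = -1120/(1352 + 1352*I*√13)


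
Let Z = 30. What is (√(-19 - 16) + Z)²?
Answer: (30 + I*√35)² ≈ 865.0 + 354.96*I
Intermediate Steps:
(√(-19 - 16) + Z)² = (√(-19 - 16) + 30)² = (√(-35) + 30)² = (I*√35 + 30)² = (30 + I*√35)²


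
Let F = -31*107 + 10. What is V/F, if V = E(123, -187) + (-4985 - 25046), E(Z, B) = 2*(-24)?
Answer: 30079/3307 ≈ 9.0956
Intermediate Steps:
E(Z, B) = -48
F = -3307 (F = -3317 + 10 = -3307)
V = -30079 (V = -48 + (-4985 - 25046) = -48 - 30031 = -30079)
V/F = -30079/(-3307) = -30079*(-1/3307) = 30079/3307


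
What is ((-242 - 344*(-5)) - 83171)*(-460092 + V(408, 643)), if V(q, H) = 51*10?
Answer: 37544632326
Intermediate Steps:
V(q, H) = 510
((-242 - 344*(-5)) - 83171)*(-460092 + V(408, 643)) = ((-242 - 344*(-5)) - 83171)*(-460092 + 510) = ((-242 + 1720) - 83171)*(-459582) = (1478 - 83171)*(-459582) = -81693*(-459582) = 37544632326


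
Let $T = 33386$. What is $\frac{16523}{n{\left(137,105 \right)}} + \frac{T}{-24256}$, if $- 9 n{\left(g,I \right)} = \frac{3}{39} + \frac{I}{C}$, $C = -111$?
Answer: $\frac{433742709451}{2534752} \approx 1.7112 \cdot 10^{5}$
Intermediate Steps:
$n{\left(g,I \right)} = - \frac{1}{117} + \frac{I}{999}$ ($n{\left(g,I \right)} = - \frac{\frac{3}{39} + \frac{I}{-111}}{9} = - \frac{3 \cdot \frac{1}{39} + I \left(- \frac{1}{111}\right)}{9} = - \frac{\frac{1}{13} - \frac{I}{111}}{9} = - \frac{1}{117} + \frac{I}{999}$)
$\frac{16523}{n{\left(137,105 \right)}} + \frac{T}{-24256} = \frac{16523}{- \frac{1}{117} + \frac{1}{999} \cdot 105} + \frac{33386}{-24256} = \frac{16523}{- \frac{1}{117} + \frac{35}{333}} + 33386 \left(- \frac{1}{24256}\right) = \frac{16523}{\frac{418}{4329}} - \frac{16693}{12128} = 16523 \cdot \frac{4329}{418} - \frac{16693}{12128} = \frac{71528067}{418} - \frac{16693}{12128} = \frac{433742709451}{2534752}$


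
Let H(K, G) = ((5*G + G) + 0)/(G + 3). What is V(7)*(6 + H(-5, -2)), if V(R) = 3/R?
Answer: -18/7 ≈ -2.5714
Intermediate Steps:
H(K, G) = 6*G/(3 + G) (H(K, G) = (6*G + 0)/(3 + G) = (6*G)/(3 + G) = 6*G/(3 + G))
V(7)*(6 + H(-5, -2)) = (3/7)*(6 + 6*(-2)/(3 - 2)) = (3*(1/7))*(6 + 6*(-2)/1) = 3*(6 + 6*(-2)*1)/7 = 3*(6 - 12)/7 = (3/7)*(-6) = -18/7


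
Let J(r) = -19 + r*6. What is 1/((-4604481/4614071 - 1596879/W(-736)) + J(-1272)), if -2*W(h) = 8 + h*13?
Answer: -3150751340/25162130288567 ≈ -0.00012522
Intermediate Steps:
W(h) = -4 - 13*h/2 (W(h) = -(8 + h*13)/2 = -(8 + 13*h)/2 = -4 - 13*h/2)
J(r) = -19 + 6*r
1/((-4604481/4614071 - 1596879/W(-736)) + J(-1272)) = 1/((-4604481/4614071 - 1596879/(-4 - 13/2*(-736))) + (-19 + 6*(-1272))) = 1/((-4604481*1/4614071 - 1596879/(-4 + 4784)) + (-19 - 7632)) = 1/((-657783/659153 - 1596879/4780) - 7651) = 1/(-1055731786227/3150751340 - 7651) = 1/(-25162130288567/3150751340) = -3150751340/25162130288567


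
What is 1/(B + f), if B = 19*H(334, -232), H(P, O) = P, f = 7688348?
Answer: 1/7694694 ≈ 1.2996e-7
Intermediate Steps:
B = 6346 (B = 19*334 = 6346)
1/(B + f) = 1/(6346 + 7688348) = 1/7694694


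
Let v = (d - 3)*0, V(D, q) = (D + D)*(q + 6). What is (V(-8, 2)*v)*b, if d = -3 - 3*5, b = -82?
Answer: 0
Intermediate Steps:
V(D, q) = 2*D*(6 + q) (V(D, q) = (2*D)*(6 + q) = 2*D*(6 + q))
d = -18 (d = -3 - 15 = -18)
v = 0 (v = (-18 - 3)*0 = -21*0 = 0)
(V(-8, 2)*v)*b = ((2*(-8)*(6 + 2))*0)*(-82) = ((2*(-8)*8)*0)*(-82) = -128*0*(-82) = 0*(-82) = 0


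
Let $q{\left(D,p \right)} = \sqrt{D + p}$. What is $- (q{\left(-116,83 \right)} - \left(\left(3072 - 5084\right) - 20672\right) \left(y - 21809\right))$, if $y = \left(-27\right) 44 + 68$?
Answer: $520121436 - i \sqrt{33} \approx 5.2012 \cdot 10^{8} - 5.7446 i$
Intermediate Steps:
$y = -1120$ ($y = -1188 + 68 = -1120$)
$- (q{\left(-116,83 \right)} - \left(\left(3072 - 5084\right) - 20672\right) \left(y - 21809\right)) = - (\sqrt{-116 + 83} - \left(\left(3072 - 5084\right) - 20672\right) \left(-1120 - 21809\right)) = - (\sqrt{-33} - \left(\left(3072 - 5084\right) - 20672\right) \left(-22929\right)) = - (i \sqrt{33} - \left(-2012 - 20672\right) \left(-22929\right)) = - (i \sqrt{33} - \left(-22684\right) \left(-22929\right)) = - (i \sqrt{33} - 520121436) = - (-520121436 + i \sqrt{33}) = 520121436 - i \sqrt{33}$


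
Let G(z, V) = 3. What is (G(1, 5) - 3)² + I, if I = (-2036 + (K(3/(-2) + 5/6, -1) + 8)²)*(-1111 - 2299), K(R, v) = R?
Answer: 60834400/9 ≈ 6.7594e+6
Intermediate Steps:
I = 60834400/9 (I = (-2036 + ((3/(-2) + 5/6) + 8)²)*(-1111 - 2299) = (-2036 + ((3*(-½) + 5*(⅙)) + 8)²)*(-3410) = (-2036 + ((-3/2 + ⅚) + 8)²)*(-3410) = (-2036 + (-⅔ + 8)²)*(-3410) = (-2036 + (22/3)²)*(-3410) = (-2036 + 484/9)*(-3410) = -17840/9*(-3410) = 60834400/9 ≈ 6.7594e+6)
(G(1, 5) - 3)² + I = (3 - 3)² + 60834400/9 = 0² + 60834400/9 = 0 + 60834400/9 = 60834400/9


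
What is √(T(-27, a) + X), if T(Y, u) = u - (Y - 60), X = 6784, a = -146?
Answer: 5*√269 ≈ 82.006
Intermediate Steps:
T(Y, u) = 60 + u - Y (T(Y, u) = u - (-60 + Y) = u + (60 - Y) = 60 + u - Y)
√(T(-27, a) + X) = √((60 - 146 - 1*(-27)) + 6784) = √((60 - 146 + 27) + 6784) = √(-59 + 6784) = √6725 = 5*√269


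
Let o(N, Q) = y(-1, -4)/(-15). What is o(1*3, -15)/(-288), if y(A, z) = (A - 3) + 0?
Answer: -1/1080 ≈ -0.00092593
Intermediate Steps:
y(A, z) = -3 + A (y(A, z) = (-3 + A) + 0 = -3 + A)
o(N, Q) = 4/15 (o(N, Q) = (-3 - 1)/(-15) = -4*(-1/15) = 4/15)
o(1*3, -15)/(-288) = (4/15)/(-288) = (4/15)*(-1/288) = -1/1080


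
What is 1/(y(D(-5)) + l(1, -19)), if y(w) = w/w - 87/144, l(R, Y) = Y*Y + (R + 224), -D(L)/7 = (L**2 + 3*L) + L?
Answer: 48/28147 ≈ 0.0017053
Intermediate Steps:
D(L) = -28*L - 7*L**2 (D(L) = -7*((L**2 + 3*L) + L) = -7*(L**2 + 4*L) = -28*L - 7*L**2)
l(R, Y) = 224 + R + Y**2 (l(R, Y) = Y**2 + (224 + R) = 224 + R + Y**2)
y(w) = 19/48 (y(w) = 1 - 87*1/144 = 1 - 29/48 = 19/48)
1/(y(D(-5)) + l(1, -19)) = 1/(19/48 + (224 + 1 + (-19)**2)) = 1/(19/48 + (224 + 1 + 361)) = 1/(19/48 + 586) = 1/(28147/48) = 48/28147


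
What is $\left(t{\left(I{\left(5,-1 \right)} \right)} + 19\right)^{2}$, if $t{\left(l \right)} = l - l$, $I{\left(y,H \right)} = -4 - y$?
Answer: $361$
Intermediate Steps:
$t{\left(l \right)} = 0$
$\left(t{\left(I{\left(5,-1 \right)} \right)} + 19\right)^{2} = \left(0 + 19\right)^{2} = 19^{2} = 361$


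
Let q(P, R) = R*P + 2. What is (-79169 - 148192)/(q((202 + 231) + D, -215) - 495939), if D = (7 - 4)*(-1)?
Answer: 75787/196129 ≈ 0.38641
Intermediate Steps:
D = -3 (D = 3*(-1) = -3)
q(P, R) = 2 + P*R (q(P, R) = P*R + 2 = 2 + P*R)
(-79169 - 148192)/(q((202 + 231) + D, -215) - 495939) = (-79169 - 148192)/((2 + ((202 + 231) - 3)*(-215)) - 495939) = -227361/((2 + (433 - 3)*(-215)) - 495939) = -227361/((2 + 430*(-215)) - 495939) = -227361/((2 - 92450) - 495939) = -227361/(-92448 - 495939) = -227361/(-588387) = -227361*(-1/588387) = 75787/196129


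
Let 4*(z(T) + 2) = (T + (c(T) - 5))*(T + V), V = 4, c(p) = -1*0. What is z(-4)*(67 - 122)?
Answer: 110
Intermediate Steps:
c(p) = 0
z(T) = -2 + (-5 + T)*(4 + T)/4 (z(T) = -2 + ((T + (0 - 5))*(T + 4))/4 = -2 + ((T - 5)*(4 + T))/4 = -2 + ((-5 + T)*(4 + T))/4 = -2 + (-5 + T)*(4 + T)/4)
z(-4)*(67 - 122) = (-7 - ¼*(-4) + (¼)*(-4)²)*(67 - 122) = (-7 + 1 + (¼)*16)*(-55) = (-7 + 1 + 4)*(-55) = -2*(-55) = 110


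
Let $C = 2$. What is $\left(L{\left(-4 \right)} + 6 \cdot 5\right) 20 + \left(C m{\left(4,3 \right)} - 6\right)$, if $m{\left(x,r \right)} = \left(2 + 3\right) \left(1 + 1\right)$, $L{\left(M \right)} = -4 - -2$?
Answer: $574$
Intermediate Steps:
$L{\left(M \right)} = -2$ ($L{\left(M \right)} = -4 + 2 = -2$)
$m{\left(x,r \right)} = 10$ ($m{\left(x,r \right)} = 5 \cdot 2 = 10$)
$\left(L{\left(-4 \right)} + 6 \cdot 5\right) 20 + \left(C m{\left(4,3 \right)} - 6\right) = \left(-2 + 6 \cdot 5\right) 20 + \left(2 \cdot 10 - 6\right) = \left(-2 + 30\right) 20 + \left(20 - 6\right) = 28 \cdot 20 + 14 = 560 + 14 = 574$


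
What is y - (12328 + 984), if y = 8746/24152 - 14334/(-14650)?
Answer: -1177417009483/88456700 ≈ -13311.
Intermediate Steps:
y = 118580917/88456700 (y = 8746*(1/24152) - 14334*(-1/14650) = 4373/12076 + 7167/7325 = 118580917/88456700 ≈ 1.3406)
y - (12328 + 984) = 118580917/88456700 - (12328 + 984) = 118580917/88456700 - 1*13312 = 118580917/88456700 - 13312 = -1177417009483/88456700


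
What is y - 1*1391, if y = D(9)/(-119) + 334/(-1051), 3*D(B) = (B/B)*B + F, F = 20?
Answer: -522062654/375207 ≈ -1391.4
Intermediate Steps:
D(B) = 20/3 + B/3 (D(B) = ((B/B)*B + 20)/3 = (1*B + 20)/3 = (B + 20)/3 = (20 + B)/3 = 20/3 + B/3)
y = -149717/375207 (y = (20/3 + (⅓)*9)/(-119) + 334/(-1051) = (20/3 + 3)*(-1/119) + 334*(-1/1051) = (29/3)*(-1/119) - 334/1051 = -29/357 - 334/1051 = -149717/375207 ≈ -0.39902)
y - 1*1391 = -149717/375207 - 1*1391 = -149717/375207 - 1391 = -522062654/375207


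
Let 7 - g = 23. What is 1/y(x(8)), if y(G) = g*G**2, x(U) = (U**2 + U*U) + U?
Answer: -1/295936 ≈ -3.3791e-6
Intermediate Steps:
g = -16 (g = 7 - 1*23 = 7 - 23 = -16)
x(U) = U + 2*U**2 (x(U) = (U**2 + U**2) + U = 2*U**2 + U = U + 2*U**2)
y(G) = -16*G**2
1/y(x(8)) = 1/(-16*64*(1 + 2*8)**2) = 1/(-16*64*(1 + 16)**2) = 1/(-16*(8*17)**2) = 1/(-16*136**2) = 1/(-16*18496) = 1/(-295936) = -1/295936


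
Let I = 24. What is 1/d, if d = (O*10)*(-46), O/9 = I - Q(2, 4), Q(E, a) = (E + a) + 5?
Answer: -1/53820 ≈ -1.8580e-5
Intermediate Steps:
Q(E, a) = 5 + E + a
O = 117 (O = 9*(24 - (5 + 2 + 4)) = 9*(24 - 1*11) = 9*(24 - 11) = 9*13 = 117)
d = -53820 (d = (117*10)*(-46) = 1170*(-46) = -53820)
1/d = 1/(-53820) = -1/53820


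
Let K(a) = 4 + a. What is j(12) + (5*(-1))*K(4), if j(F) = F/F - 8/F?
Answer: -119/3 ≈ -39.667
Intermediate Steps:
j(F) = 1 - 8/F
j(12) + (5*(-1))*K(4) = (-8 + 12)/12 + (5*(-1))*(4 + 4) = (1/12)*4 - 5*8 = 1/3 - 40 = -119/3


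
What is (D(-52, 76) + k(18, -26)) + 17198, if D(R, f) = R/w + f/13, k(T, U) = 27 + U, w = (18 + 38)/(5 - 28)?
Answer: 3135169/182 ≈ 17226.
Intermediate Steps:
w = -56/23 (w = 56/(-23) = 56*(-1/23) = -56/23 ≈ -2.4348)
D(R, f) = -23*R/56 + f/13 (D(R, f) = R/(-56/23) + f/13 = R*(-23/56) + f*(1/13) = -23*R/56 + f/13)
(D(-52, 76) + k(18, -26)) + 17198 = ((-23/56*(-52) + (1/13)*76) + (27 - 26)) + 17198 = ((299/14 + 76/13) + 1) + 17198 = (4951/182 + 1) + 17198 = 5133/182 + 17198 = 3135169/182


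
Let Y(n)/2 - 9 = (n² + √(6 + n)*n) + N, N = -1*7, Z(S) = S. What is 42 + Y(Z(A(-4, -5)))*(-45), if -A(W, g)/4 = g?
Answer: -36138 - 1800*√26 ≈ -45316.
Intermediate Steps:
A(W, g) = -4*g
N = -7
Y(n) = 4 + 2*n² + 2*n*√(6 + n) (Y(n) = 18 + 2*((n² + √(6 + n)*n) - 7) = 18 + 2*((n² + n*√(6 + n)) - 7) = 18 + 2*(-7 + n² + n*√(6 + n)) = 18 + (-14 + 2*n² + 2*n*√(6 + n)) = 4 + 2*n² + 2*n*√(6 + n))
42 + Y(Z(A(-4, -5)))*(-45) = 42 + (4 + 2*(-4*(-5))² + 2*(-4*(-5))*√(6 - 4*(-5)))*(-45) = 42 + (4 + 2*20² + 2*20*√(6 + 20))*(-45) = 42 + (4 + 2*400 + 2*20*√26)*(-45) = 42 + (4 + 800 + 40*√26)*(-45) = 42 + (804 + 40*√26)*(-45) = 42 + (-36180 - 1800*√26) = -36138 - 1800*√26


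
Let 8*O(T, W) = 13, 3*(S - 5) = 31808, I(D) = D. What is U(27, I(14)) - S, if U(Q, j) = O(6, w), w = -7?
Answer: -254545/24 ≈ -10606.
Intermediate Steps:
S = 31823/3 (S = 5 + (⅓)*31808 = 5 + 31808/3 = 31823/3 ≈ 10608.)
O(T, W) = 13/8 (O(T, W) = (⅛)*13 = 13/8)
U(Q, j) = 13/8
U(27, I(14)) - S = 13/8 - 1*31823/3 = 13/8 - 31823/3 = -254545/24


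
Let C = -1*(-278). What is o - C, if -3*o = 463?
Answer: -1297/3 ≈ -432.33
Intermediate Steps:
o = -463/3 (o = -⅓*463 = -463/3 ≈ -154.33)
C = 278
o - C = -463/3 - 1*278 = -463/3 - 278 = -1297/3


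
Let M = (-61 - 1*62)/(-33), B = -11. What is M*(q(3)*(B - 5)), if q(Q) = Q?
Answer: -1968/11 ≈ -178.91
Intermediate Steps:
M = 41/11 (M = (-61 - 62)*(-1/33) = -123*(-1/33) = 41/11 ≈ 3.7273)
M*(q(3)*(B - 5)) = 41*(3*(-11 - 5))/11 = 41*(3*(-16))/11 = (41/11)*(-48) = -1968/11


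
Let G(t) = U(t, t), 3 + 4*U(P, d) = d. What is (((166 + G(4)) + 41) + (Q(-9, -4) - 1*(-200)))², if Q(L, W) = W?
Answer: 2601769/16 ≈ 1.6261e+5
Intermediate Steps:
U(P, d) = -¾ + d/4
G(t) = -¾ + t/4
(((166 + G(4)) + 41) + (Q(-9, -4) - 1*(-200)))² = (((166 + (-¾ + (¼)*4)) + 41) + (-4 - 1*(-200)))² = (((166 + (-¾ + 1)) + 41) + (-4 + 200))² = (((166 + ¼) + 41) + 196)² = ((665/4 + 41) + 196)² = (829/4 + 196)² = (1613/4)² = 2601769/16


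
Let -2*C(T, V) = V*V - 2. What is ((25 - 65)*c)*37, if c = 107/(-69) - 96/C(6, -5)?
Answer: -694120/69 ≈ -10060.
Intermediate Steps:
C(T, V) = 1 - V**2/2 (C(T, V) = -(V*V - 2)/2 = -(V**2 - 2)/2 = -(-2 + V**2)/2 = 1 - V**2/2)
c = 469/69 (c = 107/(-69) - 96/(1 - 1/2*(-5)**2) = 107*(-1/69) - 96/(1 - 1/2*25) = -107/69 - 96/(1 - 25/2) = -107/69 - 96/(-23/2) = -107/69 - 96*(-2/23) = -107/69 + 192/23 = 469/69 ≈ 6.7971)
((25 - 65)*c)*37 = ((25 - 65)*(469/69))*37 = -40*469/69*37 = -18760/69*37 = -694120/69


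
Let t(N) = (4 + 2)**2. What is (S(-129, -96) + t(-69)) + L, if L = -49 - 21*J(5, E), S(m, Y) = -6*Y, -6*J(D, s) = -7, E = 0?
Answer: 1077/2 ≈ 538.50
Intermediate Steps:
J(D, s) = 7/6 (J(D, s) = -1/6*(-7) = 7/6)
L = -147/2 (L = -49 - 21*7/6 = -49 - 49/2 = -147/2 ≈ -73.500)
t(N) = 36 (t(N) = 6**2 = 36)
(S(-129, -96) + t(-69)) + L = (-6*(-96) + 36) - 147/2 = (576 + 36) - 147/2 = 612 - 147/2 = 1077/2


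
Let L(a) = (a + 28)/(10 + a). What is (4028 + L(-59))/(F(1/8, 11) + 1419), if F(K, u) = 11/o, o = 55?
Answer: 987015/347704 ≈ 2.8387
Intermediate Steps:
L(a) = (28 + a)/(10 + a)
F(K, u) = 1/5 (F(K, u) = 11/55 = 11*(1/55) = 1/5)
(4028 + L(-59))/(F(1/8, 11) + 1419) = (4028 + (28 - 59)/(10 - 59))/(1/5 + 1419) = (4028 - 31/(-49))/(7096/5) = (4028 - 1/49*(-31))*(5/7096) = (4028 + 31/49)*(5/7096) = (197403/49)*(5/7096) = 987015/347704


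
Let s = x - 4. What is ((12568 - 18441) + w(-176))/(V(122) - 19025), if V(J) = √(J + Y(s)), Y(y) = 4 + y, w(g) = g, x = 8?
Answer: 23016445/72390099 + 6049*√130/361950495 ≈ 0.31814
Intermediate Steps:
s = 4 (s = 8 - 4 = 4)
V(J) = √(8 + J) (V(J) = √(J + (4 + 4)) = √(J + 8) = √(8 + J))
((12568 - 18441) + w(-176))/(V(122) - 19025) = ((12568 - 18441) - 176)/(√(8 + 122) - 19025) = (-5873 - 176)/(√130 - 19025) = -6049/(-19025 + √130)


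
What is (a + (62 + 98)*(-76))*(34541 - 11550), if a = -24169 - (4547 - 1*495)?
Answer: -928399571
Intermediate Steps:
a = -28221 (a = -24169 - (4547 - 495) = -24169 - 1*4052 = -24169 - 4052 = -28221)
(a + (62 + 98)*(-76))*(34541 - 11550) = (-28221 + (62 + 98)*(-76))*(34541 - 11550) = (-28221 + 160*(-76))*22991 = (-28221 - 12160)*22991 = -40381*22991 = -928399571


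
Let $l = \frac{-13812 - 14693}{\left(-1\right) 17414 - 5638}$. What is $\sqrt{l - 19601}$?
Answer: $\frac{i \sqrt{2603802623961}}{11526} \approx 140.0 i$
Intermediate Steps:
$l = \frac{28505}{23052}$ ($l = - \frac{28505}{-17414 - 5638} = - \frac{28505}{-23052} = \left(-28505\right) \left(- \frac{1}{23052}\right) = \frac{28505}{23052} \approx 1.2366$)
$\sqrt{l - 19601} = \sqrt{\frac{28505}{23052} - 19601} = \sqrt{- \frac{451813747}{23052}} = \frac{i \sqrt{2603802623961}}{11526}$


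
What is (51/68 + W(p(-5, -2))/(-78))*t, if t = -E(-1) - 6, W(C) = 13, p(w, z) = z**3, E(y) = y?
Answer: -35/12 ≈ -2.9167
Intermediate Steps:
t = -5 (t = -1*(-1) - 6 = 1 - 6 = -5)
(51/68 + W(p(-5, -2))/(-78))*t = (51/68 + 13/(-78))*(-5) = (51*(1/68) + 13*(-1/78))*(-5) = (3/4 - 1/6)*(-5) = (7/12)*(-5) = -35/12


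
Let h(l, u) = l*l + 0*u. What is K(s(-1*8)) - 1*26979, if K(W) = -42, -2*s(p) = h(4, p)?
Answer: -27021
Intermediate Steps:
h(l, u) = l² (h(l, u) = l² + 0 = l²)
s(p) = -8 (s(p) = -½*4² = -½*16 = -8)
K(s(-1*8)) - 1*26979 = -42 - 1*26979 = -42 - 26979 = -27021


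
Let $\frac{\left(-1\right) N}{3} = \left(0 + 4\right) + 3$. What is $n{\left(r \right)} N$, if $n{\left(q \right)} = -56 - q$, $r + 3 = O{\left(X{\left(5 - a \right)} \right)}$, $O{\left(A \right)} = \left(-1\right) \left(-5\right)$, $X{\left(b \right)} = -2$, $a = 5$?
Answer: $1218$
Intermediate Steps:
$O{\left(A \right)} = 5$
$r = 2$ ($r = -3 + 5 = 2$)
$N = -21$ ($N = - 3 \left(\left(0 + 4\right) + 3\right) = - 3 \left(4 + 3\right) = \left(-3\right) 7 = -21$)
$n{\left(r \right)} N = \left(-56 - 2\right) \left(-21\right) = \left(-58\right) \left(-21\right) = 1218$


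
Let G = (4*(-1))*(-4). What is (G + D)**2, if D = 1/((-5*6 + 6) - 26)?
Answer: 638401/2500 ≈ 255.36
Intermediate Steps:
D = -1/50 (D = 1/((-30 + 6) - 26) = 1/(-24 - 26) = 1/(-50) = -1/50 ≈ -0.020000)
G = 16 (G = -4*(-4) = 16)
(G + D)**2 = (16 - 1/50)**2 = (799/50)**2 = 638401/2500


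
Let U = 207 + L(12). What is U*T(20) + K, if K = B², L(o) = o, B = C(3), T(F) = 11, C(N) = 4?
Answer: 2425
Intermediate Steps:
B = 4
U = 219 (U = 207 + 12 = 219)
K = 16 (K = 4² = 16)
U*T(20) + K = 219*11 + 16 = 2409 + 16 = 2425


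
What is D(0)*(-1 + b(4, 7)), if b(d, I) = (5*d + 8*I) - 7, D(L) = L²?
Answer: 0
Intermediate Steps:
b(d, I) = -7 + 5*d + 8*I
D(0)*(-1 + b(4, 7)) = 0²*(-1 + (-7 + 5*4 + 8*7)) = 0*(-1 + (-7 + 20 + 56)) = 0*(-1 + 69) = 0*68 = 0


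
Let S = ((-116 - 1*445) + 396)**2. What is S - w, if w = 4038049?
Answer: -4010824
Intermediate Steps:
S = 27225 (S = ((-116 - 445) + 396)**2 = (-561 + 396)**2 = (-165)**2 = 27225)
S - w = 27225 - 1*4038049 = 27225 - 4038049 = -4010824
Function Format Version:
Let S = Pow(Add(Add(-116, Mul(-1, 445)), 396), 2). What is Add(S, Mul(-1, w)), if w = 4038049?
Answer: -4010824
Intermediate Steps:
S = 27225 (S = Pow(Add(Add(-116, -445), 396), 2) = Pow(Add(-561, 396), 2) = Pow(-165, 2) = 27225)
Add(S, Mul(-1, w)) = Add(27225, Mul(-1, 4038049)) = Add(27225, -4038049) = -4010824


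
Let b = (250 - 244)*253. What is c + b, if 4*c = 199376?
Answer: 51362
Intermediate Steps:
c = 49844 (c = (1/4)*199376 = 49844)
b = 1518 (b = 6*253 = 1518)
c + b = 49844 + 1518 = 51362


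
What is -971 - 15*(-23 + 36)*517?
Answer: -101786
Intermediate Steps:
-971 - 15*(-23 + 36)*517 = -971 - 15*13*517 = -971 - 195*517 = -971 - 100815 = -101786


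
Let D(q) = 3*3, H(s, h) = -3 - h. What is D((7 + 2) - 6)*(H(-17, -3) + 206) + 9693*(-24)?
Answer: -230778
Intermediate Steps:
D(q) = 9
D((7 + 2) - 6)*(H(-17, -3) + 206) + 9693*(-24) = 9*((-3 - 1*(-3)) + 206) + 9693*(-24) = 9*((-3 + 3) + 206) - 232632 = 9*(0 + 206) - 232632 = 9*206 - 232632 = 1854 - 232632 = -230778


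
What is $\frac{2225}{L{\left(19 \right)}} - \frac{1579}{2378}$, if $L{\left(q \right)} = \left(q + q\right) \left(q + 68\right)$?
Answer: $\frac{611}{67773} \approx 0.0090154$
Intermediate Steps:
$L{\left(q \right)} = 2 q \left(68 + q\right)$
$\frac{2225}{L{\left(19 \right)}} - \frac{1579}{2378} = \frac{2225}{2 \cdot 19 \left(68 + 19\right)} - \frac{1579}{2378} = \frac{2225}{2 \cdot 19 \cdot 87} - \frac{1579}{2378} = \frac{2225}{3306} - \frac{1579}{2378} = \frac{611}{67773}$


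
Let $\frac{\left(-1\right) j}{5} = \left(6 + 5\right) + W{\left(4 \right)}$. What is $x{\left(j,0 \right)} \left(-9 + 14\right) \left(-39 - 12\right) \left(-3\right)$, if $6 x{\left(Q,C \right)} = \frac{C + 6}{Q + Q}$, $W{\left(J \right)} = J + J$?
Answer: $- \frac{153}{38} \approx -4.0263$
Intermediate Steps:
$W{\left(J \right)} = 2 J$
$j = -95$ ($j = - 5 \left(\left(6 + 5\right) + 2 \cdot 4\right) = - 5 \left(11 + 8\right) = \left(-5\right) 19 = -95$)
$x{\left(Q,C \right)} = \frac{6 + C}{12 Q}$ ($x{\left(Q,C \right)} = \frac{\left(C + 6\right) \frac{1}{Q + Q}}{6} = \frac{\left(6 + C\right) \frac{1}{2 Q}}{6} = \frac{\frac{1}{2} \frac{1}{Q} \left(6 + C\right)}{6} = \frac{6 + C}{12 Q}$)
$x{\left(j,0 \right)} \left(-9 + 14\right) \left(-39 - 12\right) \left(-3\right) = \frac{6 + 0}{12 \left(-95\right)} \left(-9 + 14\right) \left(-39 - 12\right) \left(-3\right) = \frac{1}{12} \left(- \frac{1}{95}\right) 6 \cdot 5 \left(-51\right) \left(-3\right) = \left(- \frac{1}{190}\right) \left(-255\right) \left(-3\right) = \frac{51}{38} \left(-3\right) = - \frac{153}{38}$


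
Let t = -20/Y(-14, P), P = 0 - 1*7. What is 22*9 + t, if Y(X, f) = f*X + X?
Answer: 4153/21 ≈ 197.76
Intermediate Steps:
P = -7 (P = 0 - 7 = -7)
Y(X, f) = X + X*f (Y(X, f) = X*f + X = X + X*f)
t = -5/21 (t = -20*(-1/(14*(1 - 7))) = -20/((-14*(-6))) = -20/84 = -20*1/84 = -5/21 ≈ -0.23810)
22*9 + t = 22*9 - 5/21 = 198 - 5/21 = 4153/21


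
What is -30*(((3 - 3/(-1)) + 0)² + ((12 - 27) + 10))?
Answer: -930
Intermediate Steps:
-30*(((3 - 3/(-1)) + 0)² + ((12 - 27) + 10)) = -30*(((3 - 3*(-1)) + 0)² + (-15 + 10)) = -30*(((3 + 3) + 0)² - 5) = -30*((6 + 0)² - 5) = -30*(6² - 5) = -30*(36 - 5) = -30*31 = -930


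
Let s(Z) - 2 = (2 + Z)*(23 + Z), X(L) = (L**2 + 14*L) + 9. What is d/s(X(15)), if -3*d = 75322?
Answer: -37661/312426 ≈ -0.12054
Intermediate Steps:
X(L) = 9 + L**2 + 14*L
s(Z) = 2 + (2 + Z)*(23 + Z)
d = -75322/3 (d = -1/3*75322 = -75322/3 ≈ -25107.)
d/s(X(15)) = -75322/(3*(48 + (9 + 15**2 + 14*15)**2 + 25*(9 + 15**2 + 14*15))) = -75322/(3*(48 + (9 + 225 + 210)**2 + 25*(9 + 225 + 210))) = -75322/(3*(48 + 444**2 + 25*444)) = -75322/(3*(48 + 197136 + 11100)) = -75322/3/208284 = -75322/3*1/208284 = -37661/312426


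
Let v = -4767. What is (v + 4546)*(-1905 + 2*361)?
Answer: 261443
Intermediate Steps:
(v + 4546)*(-1905 + 2*361) = (-4767 + 4546)*(-1905 + 2*361) = -221*(-1905 + 722) = -221*(-1183) = 261443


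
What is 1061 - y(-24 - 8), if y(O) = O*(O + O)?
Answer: -987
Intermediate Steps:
y(O) = 2*O**2 (y(O) = O*(2*O) = 2*O**2)
1061 - y(-24 - 8) = 1061 - 2*(-24 - 8)**2 = 1061 - 2*(-32)**2 = 1061 - 2*1024 = 1061 - 1*2048 = 1061 - 2048 = -987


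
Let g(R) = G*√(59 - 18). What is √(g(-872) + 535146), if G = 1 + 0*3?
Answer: √(535146 + √41) ≈ 731.54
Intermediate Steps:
G = 1 (G = 1 + 0 = 1)
g(R) = √41 (g(R) = 1*√(59 - 18) = 1*√41 = √41)
√(g(-872) + 535146) = √(√41 + 535146) = √(535146 + √41)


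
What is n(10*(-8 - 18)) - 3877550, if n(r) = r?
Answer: -3877810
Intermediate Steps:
n(10*(-8 - 18)) - 3877550 = 10*(-8 - 18) - 3877550 = 10*(-26) - 3877550 = -260 - 3877550 = -3877810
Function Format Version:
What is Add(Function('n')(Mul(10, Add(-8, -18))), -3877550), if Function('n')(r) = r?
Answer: -3877810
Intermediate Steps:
Add(Function('n')(Mul(10, Add(-8, -18))), -3877550) = Add(Mul(10, Add(-8, -18)), -3877550) = Add(Mul(10, -26), -3877550) = Add(-260, -3877550) = -3877810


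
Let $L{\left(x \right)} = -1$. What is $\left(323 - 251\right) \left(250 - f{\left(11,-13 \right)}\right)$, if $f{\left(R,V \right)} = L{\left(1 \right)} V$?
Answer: $17064$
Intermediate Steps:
$f{\left(R,V \right)} = - V$
$\left(323 - 251\right) \left(250 - f{\left(11,-13 \right)}\right) = \left(323 - 251\right) \left(250 - \left(-1\right) \left(-13\right)\right) = 72 \left(250 - 13\right) = 72 \cdot 237 = 17064$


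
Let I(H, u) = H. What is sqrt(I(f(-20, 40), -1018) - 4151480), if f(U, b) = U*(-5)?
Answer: 2*I*sqrt(1037845) ≈ 2037.5*I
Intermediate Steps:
f(U, b) = -5*U
sqrt(I(f(-20, 40), -1018) - 4151480) = sqrt(-5*(-20) - 4151480) = sqrt(100 - 4151480) = sqrt(-4151380) = 2*I*sqrt(1037845)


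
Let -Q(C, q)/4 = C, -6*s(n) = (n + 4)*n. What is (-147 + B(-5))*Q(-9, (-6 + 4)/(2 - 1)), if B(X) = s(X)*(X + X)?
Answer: -4992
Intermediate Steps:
s(n) = -n*(4 + n)/6 (s(n) = -(n + 4)*n/6 = -(4 + n)*n/6 = -n*(4 + n)/6)
Q(C, q) = -4*C
B(X) = -X²*(4 + X)/3 (B(X) = (-X*(4 + X)/6)*(X + X) = (-X*(4 + X)/6)*(2*X) = -X²*(4 + X)/3)
(-147 + B(-5))*Q(-9, (-6 + 4)/(2 - 1)) = (-147 + (⅓)*(-5)²*(-4 - 1*(-5)))*(-4*(-9)) = (-147 + (⅓)*25*(-4 + 5))*36 = (-147 + (⅓)*25*1)*36 = (-147 + 25/3)*36 = -416/3*36 = -4992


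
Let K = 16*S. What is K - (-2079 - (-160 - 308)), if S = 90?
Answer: 3051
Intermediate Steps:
K = 1440 (K = 16*90 = 1440)
K - (-2079 - (-160 - 308)) = 1440 - (-2079 - (-160 - 308)) = 1440 - (-2079 - 1*(-468)) = 1440 - (-2079 + 468) = 1440 - 1*(-1611) = 1440 + 1611 = 3051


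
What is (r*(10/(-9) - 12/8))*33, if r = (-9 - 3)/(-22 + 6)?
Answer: -517/8 ≈ -64.625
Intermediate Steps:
r = ¾ (r = -12/(-16) = -12*(-1/16) = ¾ ≈ 0.75000)
(r*(10/(-9) - 12/8))*33 = (3*(10/(-9) - 12/8)/4)*33 = (3*(10*(-⅑) - 12*⅛)/4)*33 = (3*(-10/9 - 3/2)/4)*33 = ((¾)*(-47/18))*33 = -47/24*33 = -517/8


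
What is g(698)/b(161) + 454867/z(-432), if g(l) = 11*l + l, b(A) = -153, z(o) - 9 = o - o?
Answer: 7724363/153 ≈ 50486.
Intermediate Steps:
z(o) = 9 (z(o) = 9 + (o - o) = 9 + 0 = 9)
g(l) = 12*l
g(698)/b(161) + 454867/z(-432) = (12*698)/(-153) + 454867/9 = 8376*(-1/153) + 454867*(⅑) = -2792/51 + 454867/9 = 7724363/153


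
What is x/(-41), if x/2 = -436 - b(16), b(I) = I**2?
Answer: 1384/41 ≈ 33.756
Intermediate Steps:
x = -1384 (x = 2*(-436 - 1*16**2) = 2*(-436 - 1*256) = 2*(-436 - 256) = 2*(-692) = -1384)
x/(-41) = -1384/(-41) = -1384*(-1/41) = 1384/41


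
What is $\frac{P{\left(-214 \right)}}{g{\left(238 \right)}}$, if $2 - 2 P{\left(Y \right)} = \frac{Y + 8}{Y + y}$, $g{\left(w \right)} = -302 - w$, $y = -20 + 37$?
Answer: $- \frac{47}{53190} \approx -0.00088362$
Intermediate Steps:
$y = 17$
$P{\left(Y \right)} = 1 - \frac{8 + Y}{2 \left(17 + Y\right)}$ ($P{\left(Y \right)} = 1 - \frac{\left(Y + 8\right) \frac{1}{Y + 17}}{2} = 1 - \frac{\left(8 + Y\right) \frac{1}{17 + Y}}{2} = 1 - \frac{\frac{1}{17 + Y} \left(8 + Y\right)}{2} = 1 - \frac{8 + Y}{2 \left(17 + Y\right)}$)
$\frac{P{\left(-214 \right)}}{g{\left(238 \right)}} = \frac{\frac{1}{2} \frac{1}{17 - 214} \left(26 - 214\right)}{-302 - 238} = \frac{\frac{1}{2} \frac{1}{-197} \left(-188\right)}{-302 - 238} = \frac{\frac{1}{2} \left(- \frac{1}{197}\right) \left(-188\right)}{-540} = \frac{94}{197} \left(- \frac{1}{540}\right) = - \frac{47}{53190}$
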